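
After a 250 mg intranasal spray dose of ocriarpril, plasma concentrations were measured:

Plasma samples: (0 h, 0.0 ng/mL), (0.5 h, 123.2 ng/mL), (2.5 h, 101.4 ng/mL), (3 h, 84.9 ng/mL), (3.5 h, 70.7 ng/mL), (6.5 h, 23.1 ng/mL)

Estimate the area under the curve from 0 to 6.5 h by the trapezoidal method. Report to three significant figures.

Trapezoidal AUC_0→6.5:
  [0→0.5]: (0.0+123.2)/2 × 0.5 = 30.8
  [0.5→2.5]: (123.2+101.4)/2 × 2 = 224.6
  [2.5→3]: (101.4+84.9)/2 × 0.5 = 46.575
  [3→3.5]: (84.9+70.7)/2 × 0.5 = 38.9
  [3.5→6.5]: (70.7+23.1)/2 × 3 = 140.7
  Sum = 481.575 ng/mL·h

AUC = 482 ng/mL·h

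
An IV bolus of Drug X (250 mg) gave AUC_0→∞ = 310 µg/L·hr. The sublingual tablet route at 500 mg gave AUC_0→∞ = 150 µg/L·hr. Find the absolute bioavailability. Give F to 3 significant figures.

F = (AUC_ev / D_ev) / (AUC_iv / D_iv)
  = (150/500) / (310/250)
  = 0.3 / 1.24 = 0.2419

F = 0.242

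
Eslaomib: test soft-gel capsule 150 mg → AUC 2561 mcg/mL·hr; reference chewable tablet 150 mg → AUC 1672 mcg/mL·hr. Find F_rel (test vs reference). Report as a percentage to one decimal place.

F_rel = 153.2%

F_rel = (AUC_test/D_test) / (AUC_ref/D_ref)
      = (2561/150) / (1672/150)
      = 17.0733 / 11.1467 = 1.5317 = 153.17%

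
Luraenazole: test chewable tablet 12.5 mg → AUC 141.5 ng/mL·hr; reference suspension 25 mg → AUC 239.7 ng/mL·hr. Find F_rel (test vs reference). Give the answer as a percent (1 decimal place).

F_rel = 118.1%

F_rel = (AUC_test/D_test) / (AUC_ref/D_ref)
      = (141.5/12.5) / (239.7/25)
      = 11.32 / 9.588 = 1.1806 = 118.06%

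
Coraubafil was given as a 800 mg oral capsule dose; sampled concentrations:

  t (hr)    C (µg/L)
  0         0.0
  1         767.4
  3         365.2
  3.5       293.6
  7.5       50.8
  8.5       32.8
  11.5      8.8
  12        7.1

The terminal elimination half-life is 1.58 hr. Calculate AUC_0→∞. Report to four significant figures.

AUC = 2494 µg/L·hr

Trapezoidal AUC_0→12:
  [0→1]: (0.0+767.4)/2 × 1 = 383.7
  [1→3]: (767.4+365.2)/2 × 2 = 1132.6
  [3→3.5]: (365.2+293.6)/2 × 0.5 = 164.7
  [3.5→7.5]: (293.6+50.8)/2 × 4 = 688.8
  [7.5→8.5]: (50.8+32.8)/2 × 1 = 41.8
  [8.5→11.5]: (32.8+8.8)/2 × 3 = 62.4
  [11.5→12]: (8.8+7.1)/2 × 0.5 = 3.975
  Sum = 2477.975 µg/L·hr
k_e = ln2 / t½ = 0.693147 / 1.58 = 0.4387 hr^-1
Extrapolated tail: C_last / k_e = 7.1 / 0.4387 = 16.184
AUC_0→∞ = 2477.975 + 16.184 = 2494.159 µg/L·hr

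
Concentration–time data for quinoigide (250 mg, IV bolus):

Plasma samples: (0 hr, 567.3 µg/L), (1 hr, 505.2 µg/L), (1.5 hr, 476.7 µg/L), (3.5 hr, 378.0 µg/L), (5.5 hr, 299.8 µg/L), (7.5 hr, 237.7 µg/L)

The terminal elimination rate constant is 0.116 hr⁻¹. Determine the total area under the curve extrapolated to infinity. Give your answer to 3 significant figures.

AUC = 4900 µg/L·hr

Trapezoidal AUC_0→7.5:
  [0→1]: (567.3+505.2)/2 × 1 = 536.25
  [1→1.5]: (505.2+476.7)/2 × 0.5 = 245.475
  [1.5→3.5]: (476.7+378.0)/2 × 2 = 854.7
  [3.5→5.5]: (378.0+299.8)/2 × 2 = 677.8
  [5.5→7.5]: (299.8+237.7)/2 × 2 = 537.5
  Sum = 2851.725 µg/L·hr
Extrapolated tail: C_last / k_e = 237.7 / 0.116 = 2049.138
AUC_0→∞ = 2851.725 + 2049.138 = 4900.863 µg/L·hr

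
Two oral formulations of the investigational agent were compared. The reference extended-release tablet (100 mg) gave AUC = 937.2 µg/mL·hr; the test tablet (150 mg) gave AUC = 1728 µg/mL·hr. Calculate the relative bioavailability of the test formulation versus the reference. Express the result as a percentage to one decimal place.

F_rel = 122.9%

F_rel = (AUC_test/D_test) / (AUC_ref/D_ref)
      = (1728/150) / (937.2/100)
      = 11.52 / 9.372 = 1.2292 = 122.92%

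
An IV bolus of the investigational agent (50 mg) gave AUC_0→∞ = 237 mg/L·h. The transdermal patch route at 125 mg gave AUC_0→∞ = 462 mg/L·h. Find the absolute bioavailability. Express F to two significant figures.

F = 0.78

F = (AUC_ev / D_ev) / (AUC_iv / D_iv)
  = (462/125) / (237/50)
  = 3.696 / 4.74 = 0.7797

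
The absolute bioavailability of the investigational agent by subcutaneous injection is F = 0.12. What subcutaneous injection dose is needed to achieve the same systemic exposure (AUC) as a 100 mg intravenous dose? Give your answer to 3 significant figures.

For equal systemic exposure: F × D_ev = D_iv
D_ev = D_iv / F = 100 / 0.12 = 833.333 mg

D_subcutaneous = 833 mg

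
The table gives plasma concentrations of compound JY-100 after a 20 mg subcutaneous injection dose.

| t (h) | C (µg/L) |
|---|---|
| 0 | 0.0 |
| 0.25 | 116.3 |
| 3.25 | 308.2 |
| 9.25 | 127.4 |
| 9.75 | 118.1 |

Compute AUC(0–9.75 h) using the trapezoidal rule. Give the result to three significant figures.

AUC = 2020 µg/L·h

Trapezoidal AUC_0→9.75:
  [0→0.25]: (0.0+116.3)/2 × 0.25 = 14.5375
  [0.25→3.25]: (116.3+308.2)/2 × 3 = 636.75
  [3.25→9.25]: (308.2+127.4)/2 × 6 = 1306.8
  [9.25→9.75]: (127.4+118.1)/2 × 0.5 = 61.375
  Sum = 2019.4625 µg/L·h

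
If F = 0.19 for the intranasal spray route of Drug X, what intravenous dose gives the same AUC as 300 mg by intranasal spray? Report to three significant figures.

Systemic exposure from an extravascular dose = F × D_ev, so the equivalent IV dose is F × D_ev.
D_iv = F × D_ev = 0.19 × 300 = 57 mg

D_iv = 57.0 mg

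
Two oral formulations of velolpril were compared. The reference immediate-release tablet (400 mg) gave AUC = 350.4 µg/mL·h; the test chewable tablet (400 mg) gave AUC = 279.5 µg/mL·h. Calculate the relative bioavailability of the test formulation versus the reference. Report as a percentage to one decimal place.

F_rel = 79.8%

F_rel = (AUC_test/D_test) / (AUC_ref/D_ref)
      = (279.5/400) / (350.4/400)
      = 0.69875 / 0.876 = 0.7977 = 79.77%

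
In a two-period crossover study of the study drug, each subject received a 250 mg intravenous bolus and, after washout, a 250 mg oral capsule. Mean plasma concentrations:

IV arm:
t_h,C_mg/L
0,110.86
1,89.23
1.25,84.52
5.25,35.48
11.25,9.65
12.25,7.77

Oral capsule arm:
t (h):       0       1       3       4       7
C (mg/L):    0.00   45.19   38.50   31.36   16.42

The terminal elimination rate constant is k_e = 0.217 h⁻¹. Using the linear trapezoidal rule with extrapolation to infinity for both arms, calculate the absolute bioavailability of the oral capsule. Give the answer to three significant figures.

Trapezoidal AUC_0→12.25 (IV):
  [0→1]: (110.86+89.23)/2 × 1 = 100.045
  [1→1.25]: (89.23+84.52)/2 × 0.25 = 21.71875
  [1.25→5.25]: (84.52+35.48)/2 × 4 = 240.0
  [5.25→11.25]: (35.48+9.65)/2 × 6 = 135.39
  [11.25→12.25]: (9.65+7.77)/2 × 1 = 8.71
  Sum = 505.86375 mg/L·h
IV tail: 7.77/0.217 = 35.806; AUC_iv,0→∞ = 505.86375 + 35.806 = 541.66975 mg/L·h
Trapezoidal AUC_0→7 (oral capsule):
  [0→1]: (0.00+45.19)/2 × 1 = 22.595
  [1→3]: (45.19+38.50)/2 × 2 = 83.69
  [3→4]: (38.50+31.36)/2 × 1 = 34.93
  [4→7]: (31.36+16.42)/2 × 3 = 71.67
  Sum = 212.885 mg/L·h
oral capsule tail: 16.42/0.217 = 75.668; AUC_ev,0→∞ = 212.885 + 75.668 = 288.553 mg/L·h
F = (AUC_ev/D_ev)/(AUC_iv/D_iv) = (288.553/250)/(541.66975/250) = 1.154212/2.166679 = 0.5327

F = 0.533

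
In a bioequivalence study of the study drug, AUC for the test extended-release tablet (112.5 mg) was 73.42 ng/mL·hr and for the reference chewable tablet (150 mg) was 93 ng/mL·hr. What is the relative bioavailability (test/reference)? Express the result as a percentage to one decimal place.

F_rel = 105.3%

F_rel = (AUC_test/D_test) / (AUC_ref/D_ref)
      = (73.42/112.5) / (93/150)
      = 0.652622 / 0.62 = 1.0526 = 105.26%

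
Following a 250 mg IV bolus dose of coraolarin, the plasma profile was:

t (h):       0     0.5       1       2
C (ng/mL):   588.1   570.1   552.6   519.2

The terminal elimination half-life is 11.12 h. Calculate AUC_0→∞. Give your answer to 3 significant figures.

Trapezoidal AUC_0→2:
  [0→0.5]: (588.1+570.1)/2 × 0.5 = 289.55
  [0.5→1]: (570.1+552.6)/2 × 0.5 = 280.675
  [1→2]: (552.6+519.2)/2 × 1 = 535.9
  Sum = 1106.125 ng/mL·h
k_e = ln2 / t½ = 0.693147 / 11.12 = 0.0623 h^-1
Extrapolated tail: C_last / k_e = 519.2 / 0.0623 = 8333.868
AUC_0→∞ = 1106.125 + 8333.868 = 9439.993 ng/mL·h

AUC = 9440 ng/mL·h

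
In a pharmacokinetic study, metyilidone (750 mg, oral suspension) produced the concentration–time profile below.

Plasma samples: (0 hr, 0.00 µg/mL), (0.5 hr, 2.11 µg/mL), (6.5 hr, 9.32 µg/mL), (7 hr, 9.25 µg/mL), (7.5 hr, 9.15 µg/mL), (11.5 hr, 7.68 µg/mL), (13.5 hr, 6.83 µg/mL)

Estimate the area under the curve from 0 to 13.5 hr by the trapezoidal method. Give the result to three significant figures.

Trapezoidal AUC_0→13.5:
  [0→0.5]: (0.00+2.11)/2 × 0.5 = 0.5275
  [0.5→6.5]: (2.11+9.32)/2 × 6 = 34.29
  [6.5→7]: (9.32+9.25)/2 × 0.5 = 4.6425
  [7→7.5]: (9.25+9.15)/2 × 0.5 = 4.6
  [7.5→11.5]: (9.15+7.68)/2 × 4 = 33.66
  [11.5→13.5]: (7.68+6.83)/2 × 2 = 14.51
  Sum = 92.23 µg/mL·hr

AUC = 92.2 µg/mL·hr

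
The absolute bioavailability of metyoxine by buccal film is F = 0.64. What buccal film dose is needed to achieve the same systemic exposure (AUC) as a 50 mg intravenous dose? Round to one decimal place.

D_buccal = 78.1 mg

For equal systemic exposure: F × D_ev = D_iv
D_ev = D_iv / F = 50 / 0.64 = 78.125 mg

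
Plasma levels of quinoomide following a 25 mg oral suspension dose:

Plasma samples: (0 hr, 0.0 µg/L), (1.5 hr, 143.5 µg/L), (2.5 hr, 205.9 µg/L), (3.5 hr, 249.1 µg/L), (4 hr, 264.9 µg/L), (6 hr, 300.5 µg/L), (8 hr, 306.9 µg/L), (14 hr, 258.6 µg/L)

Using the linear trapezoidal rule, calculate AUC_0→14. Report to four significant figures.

AUC = 3508 µg/L·hr

Trapezoidal AUC_0→14:
  [0→1.5]: (0.0+143.5)/2 × 1.5 = 107.625
  [1.5→2.5]: (143.5+205.9)/2 × 1 = 174.7
  [2.5→3.5]: (205.9+249.1)/2 × 1 = 227.5
  [3.5→4]: (249.1+264.9)/2 × 0.5 = 128.5
  [4→6]: (264.9+300.5)/2 × 2 = 565.4
  [6→8]: (300.5+306.9)/2 × 2 = 607.4
  [8→14]: (306.9+258.6)/2 × 6 = 1696.5
  Sum = 3507.625 µg/L·hr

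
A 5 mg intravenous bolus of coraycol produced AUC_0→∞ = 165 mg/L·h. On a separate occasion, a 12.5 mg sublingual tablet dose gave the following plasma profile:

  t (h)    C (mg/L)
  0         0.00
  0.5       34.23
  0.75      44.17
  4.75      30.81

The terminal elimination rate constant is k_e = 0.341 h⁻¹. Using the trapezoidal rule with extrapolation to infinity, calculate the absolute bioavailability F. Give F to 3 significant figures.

Trapezoidal AUC_0→4.75 (sublingual tablet):
  [0→0.5]: (0.00+34.23)/2 × 0.5 = 8.5575
  [0.5→0.75]: (34.23+44.17)/2 × 0.25 = 9.8
  [0.75→4.75]: (44.17+30.81)/2 × 4 = 149.96
  Sum = 168.3175 mg/L·h
Tail: C_last/k_e = 30.81/0.341 = 90.352
AUC_0→∞ (sublingual tablet) = 168.3175 + 90.352 = 258.6695 mg/L·h
F = (AUC_ev/D_ev)/(AUC_iv/D_iv) = (258.6695/12.5)/(165/5) = 20.69356/33 = 0.6271

F = 0.627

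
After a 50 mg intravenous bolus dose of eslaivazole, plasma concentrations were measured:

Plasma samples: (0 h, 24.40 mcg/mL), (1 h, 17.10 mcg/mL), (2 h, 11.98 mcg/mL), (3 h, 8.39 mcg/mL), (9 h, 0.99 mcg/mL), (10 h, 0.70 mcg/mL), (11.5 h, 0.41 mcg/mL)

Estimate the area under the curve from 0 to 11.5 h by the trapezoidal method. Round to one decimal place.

AUC = 75.3 mcg/mL·h

Trapezoidal AUC_0→11.5:
  [0→1]: (24.40+17.10)/2 × 1 = 20.75
  [1→2]: (17.10+11.98)/2 × 1 = 14.54
  [2→3]: (11.98+8.39)/2 × 1 = 10.185
  [3→9]: (8.39+0.99)/2 × 6 = 28.14
  [9→10]: (0.99+0.70)/2 × 1 = 0.845
  [10→11.5]: (0.70+0.41)/2 × 1.5 = 0.8325
  Sum = 75.2925 mcg/mL·h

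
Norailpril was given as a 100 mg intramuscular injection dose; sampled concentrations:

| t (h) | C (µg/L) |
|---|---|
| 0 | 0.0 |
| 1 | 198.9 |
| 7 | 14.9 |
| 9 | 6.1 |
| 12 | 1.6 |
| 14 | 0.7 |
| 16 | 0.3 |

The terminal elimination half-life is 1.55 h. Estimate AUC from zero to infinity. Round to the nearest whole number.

AUC = 777 µg/L·h

Trapezoidal AUC_0→16:
  [0→1]: (0.0+198.9)/2 × 1 = 99.45
  [1→7]: (198.9+14.9)/2 × 6 = 641.4
  [7→9]: (14.9+6.1)/2 × 2 = 21.0
  [9→12]: (6.1+1.6)/2 × 3 = 11.55
  [12→14]: (1.6+0.7)/2 × 2 = 2.3
  [14→16]: (0.7+0.3)/2 × 2 = 1.0
  Sum = 776.7 µg/L·h
k_e = ln2 / t½ = 0.693147 / 1.55 = 0.4472 h^-1
Extrapolated tail: C_last / k_e = 0.3 / 0.4472 = 0.671
AUC_0→∞ = 776.7 + 0.671 = 777.371 µg/L·h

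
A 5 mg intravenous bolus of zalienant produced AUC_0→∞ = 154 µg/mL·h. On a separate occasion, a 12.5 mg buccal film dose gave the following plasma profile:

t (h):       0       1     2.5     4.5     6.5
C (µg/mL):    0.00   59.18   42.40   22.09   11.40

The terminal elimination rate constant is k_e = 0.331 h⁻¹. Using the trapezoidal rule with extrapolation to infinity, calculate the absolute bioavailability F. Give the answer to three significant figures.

Trapezoidal AUC_0→6.5 (buccal film):
  [0→1]: (0.00+59.18)/2 × 1 = 29.59
  [1→2.5]: (59.18+42.40)/2 × 1.5 = 76.185
  [2.5→4.5]: (42.40+22.09)/2 × 2 = 64.49
  [4.5→6.5]: (22.09+11.40)/2 × 2 = 33.49
  Sum = 203.755 µg/mL·h
Tail: C_last/k_e = 11.40/0.331 = 34.441
AUC_0→∞ (buccal film) = 203.755 + 34.441 = 238.196 µg/mL·h
F = (AUC_ev/D_ev)/(AUC_iv/D_iv) = (238.196/12.5)/(154/5) = 19.05568/30.8 = 0.6187

F = 0.619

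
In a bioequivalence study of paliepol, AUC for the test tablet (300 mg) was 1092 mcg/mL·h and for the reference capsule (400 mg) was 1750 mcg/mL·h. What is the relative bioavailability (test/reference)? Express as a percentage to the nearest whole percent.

F_rel = 83%

F_rel = (AUC_test/D_test) / (AUC_ref/D_ref)
      = (1092/300) / (1750/400)
      = 3.64 / 4.375 = 0.8320 = 83.20%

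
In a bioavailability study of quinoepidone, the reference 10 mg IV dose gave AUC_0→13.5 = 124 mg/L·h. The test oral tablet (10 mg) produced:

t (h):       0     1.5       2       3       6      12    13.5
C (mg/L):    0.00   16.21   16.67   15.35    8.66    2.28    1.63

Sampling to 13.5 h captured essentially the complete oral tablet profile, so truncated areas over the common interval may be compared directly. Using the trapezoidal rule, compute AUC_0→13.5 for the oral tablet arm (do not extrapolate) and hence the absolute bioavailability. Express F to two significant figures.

Trapezoidal AUC_0→13.5 (oral tablet):
  [0→1.5]: (0.00+16.21)/2 × 1.5 = 12.1575
  [1.5→2]: (16.21+16.67)/2 × 0.5 = 8.22
  [2→3]: (16.67+15.35)/2 × 1 = 16.01
  [3→6]: (15.35+8.66)/2 × 3 = 36.015
  [6→12]: (8.66+2.28)/2 × 6 = 32.82
  [12→13.5]: (2.28+1.63)/2 × 1.5 = 2.9325
  Sum = 108.155 mg/L·h
F = (AUC_ev/D_ev)/(AUC_iv/D_iv) = (108.155/10)/(124/10) = 10.8155/12.4 = 0.8722

F = 0.87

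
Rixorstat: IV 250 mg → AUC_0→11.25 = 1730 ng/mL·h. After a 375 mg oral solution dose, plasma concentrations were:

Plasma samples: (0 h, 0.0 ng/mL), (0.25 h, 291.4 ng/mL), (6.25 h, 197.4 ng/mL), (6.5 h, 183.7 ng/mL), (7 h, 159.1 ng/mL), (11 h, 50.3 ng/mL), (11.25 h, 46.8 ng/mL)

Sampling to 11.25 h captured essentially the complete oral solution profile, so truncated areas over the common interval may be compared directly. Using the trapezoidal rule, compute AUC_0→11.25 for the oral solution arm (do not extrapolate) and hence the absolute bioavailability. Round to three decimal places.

F = 0.797

Trapezoidal AUC_0→11.25 (oral solution):
  [0→0.25]: (0.0+291.4)/2 × 0.25 = 36.425
  [0.25→6.25]: (291.4+197.4)/2 × 6 = 1466.4
  [6.25→6.5]: (197.4+183.7)/2 × 0.25 = 47.6375
  [6.5→7]: (183.7+159.1)/2 × 0.5 = 85.7
  [7→11]: (159.1+50.3)/2 × 4 = 418.8
  [11→11.25]: (50.3+46.8)/2 × 0.25 = 12.1375
  Sum = 2067.1 ng/mL·h
F = (AUC_ev/D_ev)/(AUC_iv/D_iv) = (2067.1/375)/(1730/250) = 5.51227/6.92 = 0.7966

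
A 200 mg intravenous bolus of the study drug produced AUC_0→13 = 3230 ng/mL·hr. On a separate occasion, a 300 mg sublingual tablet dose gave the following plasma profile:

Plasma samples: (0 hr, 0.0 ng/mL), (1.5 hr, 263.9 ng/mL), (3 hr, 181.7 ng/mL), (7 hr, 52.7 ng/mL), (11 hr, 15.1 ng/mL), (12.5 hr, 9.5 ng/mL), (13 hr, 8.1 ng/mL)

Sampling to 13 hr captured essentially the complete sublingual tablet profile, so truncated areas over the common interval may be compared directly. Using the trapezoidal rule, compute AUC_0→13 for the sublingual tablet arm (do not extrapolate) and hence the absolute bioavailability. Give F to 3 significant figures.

F = 0.239

Trapezoidal AUC_0→13 (sublingual tablet):
  [0→1.5]: (0.0+263.9)/2 × 1.5 = 197.925
  [1.5→3]: (263.9+181.7)/2 × 1.5 = 334.2
  [3→7]: (181.7+52.7)/2 × 4 = 468.8
  [7→11]: (52.7+15.1)/2 × 4 = 135.6
  [11→12.5]: (15.1+9.5)/2 × 1.5 = 18.45
  [12.5→13]: (9.5+8.1)/2 × 0.5 = 4.4
  Sum = 1159.375 ng/mL·hr
F = (AUC_ev/D_ev)/(AUC_iv/D_iv) = (1159.375/300)/(3230/200) = 3.86458/16.15 = 0.2393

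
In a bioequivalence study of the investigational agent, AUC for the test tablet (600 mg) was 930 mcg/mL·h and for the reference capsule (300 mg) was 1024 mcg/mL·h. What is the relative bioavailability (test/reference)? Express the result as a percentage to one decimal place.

F_rel = 45.4%

F_rel = (AUC_test/D_test) / (AUC_ref/D_ref)
      = (930/600) / (1024/300)
      = 1.55 / 3.41333 = 0.4541 = 45.41%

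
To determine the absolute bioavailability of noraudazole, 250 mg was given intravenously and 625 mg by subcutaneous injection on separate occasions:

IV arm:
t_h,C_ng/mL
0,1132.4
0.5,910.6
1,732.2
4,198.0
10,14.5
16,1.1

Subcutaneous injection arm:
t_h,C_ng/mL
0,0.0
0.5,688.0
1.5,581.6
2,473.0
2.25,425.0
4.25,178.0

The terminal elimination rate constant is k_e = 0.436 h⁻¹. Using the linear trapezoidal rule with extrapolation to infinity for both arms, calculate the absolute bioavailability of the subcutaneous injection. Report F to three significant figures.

F = 0.292

Trapezoidal AUC_0→16 (IV):
  [0→0.5]: (1132.4+910.6)/2 × 0.5 = 510.75
  [0.5→1]: (910.6+732.2)/2 × 0.5 = 410.7
  [1→4]: (732.2+198.0)/2 × 3 = 1395.3
  [4→10]: (198.0+14.5)/2 × 6 = 637.5
  [10→16]: (14.5+1.1)/2 × 6 = 46.8
  Sum = 3001.05 ng/mL·h
IV tail: 1.1/0.436 = 2.523; AUC_iv,0→∞ = 3001.05 + 2.523 = 3003.573 ng/mL·h
Trapezoidal AUC_0→4.25 (subcutaneous injection):
  [0→0.5]: (0.0+688.0)/2 × 0.5 = 172.0
  [0.5→1.5]: (688.0+581.6)/2 × 1 = 634.8
  [1.5→2]: (581.6+473.0)/2 × 0.5 = 263.65
  [2→2.25]: (473.0+425.0)/2 × 0.25 = 112.25
  [2.25→4.25]: (425.0+178.0)/2 × 2 = 603.0
  Sum = 1785.7 ng/mL·h
subcutaneous injection tail: 178.0/0.436 = 408.257; AUC_ev,0→∞ = 1785.7 + 408.257 = 2193.957 ng/mL·h
F = (AUC_ev/D_ev)/(AUC_iv/D_iv) = (2193.957/625)/(3003.573/250) = 3.5103312/12.014292 = 0.2922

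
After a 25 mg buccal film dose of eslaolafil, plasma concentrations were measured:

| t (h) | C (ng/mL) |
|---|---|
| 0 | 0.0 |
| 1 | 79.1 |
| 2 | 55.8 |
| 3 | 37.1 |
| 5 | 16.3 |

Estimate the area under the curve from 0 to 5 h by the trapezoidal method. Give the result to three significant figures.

AUC = 207 ng/mL·h

Trapezoidal AUC_0→5:
  [0→1]: (0.0+79.1)/2 × 1 = 39.55
  [1→2]: (79.1+55.8)/2 × 1 = 67.45
  [2→3]: (55.8+37.1)/2 × 1 = 46.45
  [3→5]: (37.1+16.3)/2 × 2 = 53.4
  Sum = 206.85 ng/mL·h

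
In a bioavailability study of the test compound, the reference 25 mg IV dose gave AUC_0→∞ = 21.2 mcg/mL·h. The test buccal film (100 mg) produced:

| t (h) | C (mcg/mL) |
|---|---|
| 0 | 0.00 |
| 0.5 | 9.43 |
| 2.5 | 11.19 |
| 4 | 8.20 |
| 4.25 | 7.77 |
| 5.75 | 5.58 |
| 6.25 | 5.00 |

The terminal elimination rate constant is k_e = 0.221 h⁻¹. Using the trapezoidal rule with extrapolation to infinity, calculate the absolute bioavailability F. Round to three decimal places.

F = 0.882

Trapezoidal AUC_0→6.25 (buccal film):
  [0→0.5]: (0.00+9.43)/2 × 0.5 = 2.3575
  [0.5→2.5]: (9.43+11.19)/2 × 2 = 20.62
  [2.5→4]: (11.19+8.20)/2 × 1.5 = 14.5425
  [4→4.25]: (8.20+7.77)/2 × 0.25 = 1.99625
  [4.25→5.75]: (7.77+5.58)/2 × 1.5 = 10.0125
  [5.75→6.25]: (5.58+5.00)/2 × 0.5 = 2.645
  Sum = 52.17375 mcg/mL·h
Tail: C_last/k_e = 5.00/0.221 = 22.624
AUC_0→∞ (buccal film) = 52.17375 + 22.624 = 74.79775 mcg/mL·h
F = (AUC_ev/D_ev)/(AUC_iv/D_iv) = (74.79775/100)/(21.2/25) = 0.7479775/0.848 = 0.8820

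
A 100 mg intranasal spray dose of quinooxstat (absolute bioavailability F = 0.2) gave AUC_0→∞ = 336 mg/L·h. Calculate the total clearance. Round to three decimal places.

CL = F × Dose / AUC_0→∞
   = 0.2 × 100 / 336 = 0.0595238 L/h

CL = 0.060 L/h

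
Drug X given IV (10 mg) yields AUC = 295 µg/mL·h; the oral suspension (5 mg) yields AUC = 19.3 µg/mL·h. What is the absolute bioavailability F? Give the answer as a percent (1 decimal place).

F = (AUC_ev / D_ev) / (AUC_iv / D_iv)
  = (19.3/5) / (295/10)
  = 3.86 / 29.5 = 0.1308
  = 13.08%

F = 13.1%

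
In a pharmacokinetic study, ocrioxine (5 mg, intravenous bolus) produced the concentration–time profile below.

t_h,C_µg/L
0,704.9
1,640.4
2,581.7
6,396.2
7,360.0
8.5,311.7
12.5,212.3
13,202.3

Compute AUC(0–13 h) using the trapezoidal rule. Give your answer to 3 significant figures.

Trapezoidal AUC_0→13:
  [0→1]: (704.9+640.4)/2 × 1 = 672.65
  [1→2]: (640.4+581.7)/2 × 1 = 611.05
  [2→6]: (581.7+396.2)/2 × 4 = 1955.8
  [6→7]: (396.2+360.0)/2 × 1 = 378.1
  [7→8.5]: (360.0+311.7)/2 × 1.5 = 503.775
  [8.5→12.5]: (311.7+212.3)/2 × 4 = 1048.0
  [12.5→13]: (212.3+202.3)/2 × 0.5 = 103.65
  Sum = 5273.025 µg/L·h

AUC = 5270 µg/L·h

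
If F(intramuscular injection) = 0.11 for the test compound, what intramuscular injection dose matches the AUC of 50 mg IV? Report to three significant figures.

For equal systemic exposure: F × D_ev = D_iv
D_ev = D_iv / F = 50 / 0.11 = 454.545 mg

D_intramuscular = 455 mg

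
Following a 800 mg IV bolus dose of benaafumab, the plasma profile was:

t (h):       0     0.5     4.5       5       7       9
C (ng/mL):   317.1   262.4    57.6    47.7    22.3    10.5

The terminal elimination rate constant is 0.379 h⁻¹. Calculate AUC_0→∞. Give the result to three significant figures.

AUC = 942 ng/mL·h

Trapezoidal AUC_0→9:
  [0→0.5]: (317.1+262.4)/2 × 0.5 = 144.875
  [0.5→4.5]: (262.4+57.6)/2 × 4 = 640.0
  [4.5→5]: (57.6+47.7)/2 × 0.5 = 26.325
  [5→7]: (47.7+22.3)/2 × 2 = 70.0
  [7→9]: (22.3+10.5)/2 × 2 = 32.8
  Sum = 914.0 ng/mL·h
Extrapolated tail: C_last / k_e = 10.5 / 0.379 = 27.704
AUC_0→∞ = 914.0 + 27.704 = 941.704 ng/mL·h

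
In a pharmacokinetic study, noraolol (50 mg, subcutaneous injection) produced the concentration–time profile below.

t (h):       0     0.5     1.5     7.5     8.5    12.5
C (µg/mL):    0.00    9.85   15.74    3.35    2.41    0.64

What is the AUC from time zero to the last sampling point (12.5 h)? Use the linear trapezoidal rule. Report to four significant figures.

AUC = 81.51 µg/mL·h

Trapezoidal AUC_0→12.5:
  [0→0.5]: (0.00+9.85)/2 × 0.5 = 2.4625
  [0.5→1.5]: (9.85+15.74)/2 × 1 = 12.795
  [1.5→7.5]: (15.74+3.35)/2 × 6 = 57.27
  [7.5→8.5]: (3.35+2.41)/2 × 1 = 2.88
  [8.5→12.5]: (2.41+0.64)/2 × 4 = 6.1
  Sum = 81.5075 µg/mL·h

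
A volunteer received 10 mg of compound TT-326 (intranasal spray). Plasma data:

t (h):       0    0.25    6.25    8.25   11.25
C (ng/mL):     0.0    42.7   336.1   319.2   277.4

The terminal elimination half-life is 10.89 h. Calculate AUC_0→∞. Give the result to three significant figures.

Trapezoidal AUC_0→11.25:
  [0→0.25]: (0.0+42.7)/2 × 0.25 = 5.3375
  [0.25→6.25]: (42.7+336.1)/2 × 6 = 1136.4
  [6.25→8.25]: (336.1+319.2)/2 × 2 = 655.3
  [8.25→11.25]: (319.2+277.4)/2 × 3 = 894.9
  Sum = 2691.9375 ng/mL·h
k_e = ln2 / t½ = 0.693147 / 10.89 = 0.0636 h^-1
Extrapolated tail: C_last / k_e = 277.4 / 0.0636 = 4361.635
AUC_0→∞ = 2691.9375 + 4361.635 = 7053.5725 ng/mL·h

AUC = 7050 ng/mL·h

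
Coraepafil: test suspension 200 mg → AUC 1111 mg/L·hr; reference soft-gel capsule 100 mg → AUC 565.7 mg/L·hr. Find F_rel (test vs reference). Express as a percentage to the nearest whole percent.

F_rel = (AUC_test/D_test) / (AUC_ref/D_ref)
      = (1111/200) / (565.7/100)
      = 5.555 / 5.657 = 0.9820 = 98.20%

F_rel = 98%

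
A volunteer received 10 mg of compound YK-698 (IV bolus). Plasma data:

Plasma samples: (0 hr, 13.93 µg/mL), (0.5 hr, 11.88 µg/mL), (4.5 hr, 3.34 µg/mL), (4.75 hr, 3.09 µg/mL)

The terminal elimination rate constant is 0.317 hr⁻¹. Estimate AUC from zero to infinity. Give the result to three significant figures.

Trapezoidal AUC_0→4.75:
  [0→0.5]: (13.93+11.88)/2 × 0.5 = 6.4525
  [0.5→4.5]: (11.88+3.34)/2 × 4 = 30.44
  [4.5→4.75]: (3.34+3.09)/2 × 0.25 = 0.80375
  Sum = 37.69625 µg/mL·hr
Extrapolated tail: C_last / k_e = 3.09 / 0.317 = 9.748
AUC_0→∞ = 37.69625 + 9.748 = 47.44425 µg/mL·hr

AUC = 47.4 µg/mL·hr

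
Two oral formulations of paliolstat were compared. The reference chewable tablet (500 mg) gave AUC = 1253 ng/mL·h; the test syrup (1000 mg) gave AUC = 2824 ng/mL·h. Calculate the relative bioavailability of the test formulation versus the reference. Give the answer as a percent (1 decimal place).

F_rel = (AUC_test/D_test) / (AUC_ref/D_ref)
      = (2824/1000) / (1253/500)
      = 2.824 / 2.506 = 1.1269 = 112.69%

F_rel = 112.7%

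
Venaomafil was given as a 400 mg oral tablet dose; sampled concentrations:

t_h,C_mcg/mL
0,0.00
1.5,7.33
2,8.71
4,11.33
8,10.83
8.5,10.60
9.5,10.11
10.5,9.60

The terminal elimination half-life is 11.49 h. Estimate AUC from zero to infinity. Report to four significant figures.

AUC = 258.6 mcg/mL·h

Trapezoidal AUC_0→10.5:
  [0→1.5]: (0.00+7.33)/2 × 1.5 = 5.4975
  [1.5→2]: (7.33+8.71)/2 × 0.5 = 4.01
  [2→4]: (8.71+11.33)/2 × 2 = 20.04
  [4→8]: (11.33+10.83)/2 × 4 = 44.32
  [8→8.5]: (10.83+10.60)/2 × 0.5 = 5.3575
  [8.5→9.5]: (10.60+10.11)/2 × 1 = 10.355
  [9.5→10.5]: (10.11+9.60)/2 × 1 = 9.855
  Sum = 99.435 mcg/mL·h
k_e = ln2 / t½ = 0.693147 / 11.49 = 0.0603 h^-1
Extrapolated tail: C_last / k_e = 9.60 / 0.0603 = 159.204
AUC_0→∞ = 99.435 + 159.204 = 258.639 mcg/mL·h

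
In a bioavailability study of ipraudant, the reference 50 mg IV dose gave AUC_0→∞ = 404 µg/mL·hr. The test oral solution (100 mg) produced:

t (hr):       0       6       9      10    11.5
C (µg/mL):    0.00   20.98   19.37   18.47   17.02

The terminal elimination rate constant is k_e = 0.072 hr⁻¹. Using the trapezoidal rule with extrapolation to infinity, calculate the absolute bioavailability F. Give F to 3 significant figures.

F = 0.502

Trapezoidal AUC_0→11.5 (oral solution):
  [0→6]: (0.00+20.98)/2 × 6 = 62.94
  [6→9]: (20.98+19.37)/2 × 3 = 60.525
  [9→10]: (19.37+18.47)/2 × 1 = 18.92
  [10→11.5]: (18.47+17.02)/2 × 1.5 = 26.6175
  Sum = 169.0025 µg/mL·hr
Tail: C_last/k_e = 17.02/0.072 = 236.389
AUC_0→∞ (oral solution) = 169.0025 + 236.389 = 405.3915 µg/mL·hr
F = (AUC_ev/D_ev)/(AUC_iv/D_iv) = (405.3915/100)/(404/50) = 4.053915/8.08 = 0.5017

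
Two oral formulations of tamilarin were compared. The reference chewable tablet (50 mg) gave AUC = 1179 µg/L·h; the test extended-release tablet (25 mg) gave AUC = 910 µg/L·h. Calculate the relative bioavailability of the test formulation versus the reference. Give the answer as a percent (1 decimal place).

F_rel = (AUC_test/D_test) / (AUC_ref/D_ref)
      = (910/25) / (1179/50)
      = 36.4 / 23.58 = 1.5437 = 154.37%

F_rel = 154.4%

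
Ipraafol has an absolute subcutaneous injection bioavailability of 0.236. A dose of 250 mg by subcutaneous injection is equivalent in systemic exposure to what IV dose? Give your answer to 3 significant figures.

D_iv = 59.0 mg

Systemic exposure from an extravascular dose = F × D_ev, so the equivalent IV dose is F × D_ev.
D_iv = F × D_ev = 0.236 × 250 = 59 mg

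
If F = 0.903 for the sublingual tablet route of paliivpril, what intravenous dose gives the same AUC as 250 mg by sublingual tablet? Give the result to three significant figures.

D_iv = 226 mg

Systemic exposure from an extravascular dose = F × D_ev, so the equivalent IV dose is F × D_ev.
D_iv = F × D_ev = 0.903 × 250 = 225.75 mg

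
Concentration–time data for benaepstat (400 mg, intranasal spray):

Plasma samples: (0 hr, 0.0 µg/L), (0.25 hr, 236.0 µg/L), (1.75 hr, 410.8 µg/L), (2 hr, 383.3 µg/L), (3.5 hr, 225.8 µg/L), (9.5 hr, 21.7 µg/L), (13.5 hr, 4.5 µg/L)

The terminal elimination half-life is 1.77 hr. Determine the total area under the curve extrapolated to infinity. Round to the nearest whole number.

AUC = 1877 µg/L·hr

Trapezoidal AUC_0→13.5:
  [0→0.25]: (0.0+236.0)/2 × 0.25 = 29.5
  [0.25→1.75]: (236.0+410.8)/2 × 1.5 = 485.1
  [1.75→2]: (410.8+383.3)/2 × 0.25 = 99.2625
  [2→3.5]: (383.3+225.8)/2 × 1.5 = 456.825
  [3.5→9.5]: (225.8+21.7)/2 × 6 = 742.5
  [9.5→13.5]: (21.7+4.5)/2 × 4 = 52.4
  Sum = 1865.5875 µg/L·hr
k_e = ln2 / t½ = 0.693147 / 1.77 = 0.3916 hr^-1
Extrapolated tail: C_last / k_e = 4.5 / 0.3916 = 11.491
AUC_0→∞ = 1865.5875 + 11.491 = 1877.0785 µg/L·hr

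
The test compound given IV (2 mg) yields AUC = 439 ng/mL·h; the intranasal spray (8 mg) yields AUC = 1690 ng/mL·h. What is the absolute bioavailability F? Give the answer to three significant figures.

F = (AUC_ev / D_ev) / (AUC_iv / D_iv)
  = (1690/8) / (439/2)
  = 211.25 / 219.5 = 0.9624

F = 0.962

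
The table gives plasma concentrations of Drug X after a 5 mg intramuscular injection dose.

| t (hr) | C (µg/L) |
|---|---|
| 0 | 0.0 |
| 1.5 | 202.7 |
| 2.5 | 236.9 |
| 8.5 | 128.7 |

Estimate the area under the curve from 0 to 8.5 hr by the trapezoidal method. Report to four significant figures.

AUC = 1469 µg/L·hr

Trapezoidal AUC_0→8.5:
  [0→1.5]: (0.0+202.7)/2 × 1.5 = 152.025
  [1.5→2.5]: (202.7+236.9)/2 × 1 = 219.8
  [2.5→8.5]: (236.9+128.7)/2 × 6 = 1096.8
  Sum = 1468.625 µg/L·hr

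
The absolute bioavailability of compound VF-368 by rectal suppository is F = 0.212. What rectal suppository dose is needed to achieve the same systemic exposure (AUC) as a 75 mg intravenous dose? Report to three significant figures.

For equal systemic exposure: F × D_ev = D_iv
D_ev = D_iv / F = 75 / 0.212 = 353.774 mg

D_rectal = 354 mg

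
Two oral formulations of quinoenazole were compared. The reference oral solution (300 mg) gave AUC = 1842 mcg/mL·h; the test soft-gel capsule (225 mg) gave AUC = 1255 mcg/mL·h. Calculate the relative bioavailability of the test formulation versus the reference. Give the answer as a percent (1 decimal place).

F_rel = 90.8%

F_rel = (AUC_test/D_test) / (AUC_ref/D_ref)
      = (1255/225) / (1842/300)
      = 5.57778 / 6.14 = 0.9084 = 90.84%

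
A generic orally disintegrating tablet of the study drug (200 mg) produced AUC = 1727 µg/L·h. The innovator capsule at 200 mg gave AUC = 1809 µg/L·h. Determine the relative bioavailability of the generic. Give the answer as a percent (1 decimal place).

F_rel = 95.5%

F_rel = (AUC_test/D_test) / (AUC_ref/D_ref)
      = (1727/200) / (1809/200)
      = 8.635 / 9.045 = 0.9547 = 95.47%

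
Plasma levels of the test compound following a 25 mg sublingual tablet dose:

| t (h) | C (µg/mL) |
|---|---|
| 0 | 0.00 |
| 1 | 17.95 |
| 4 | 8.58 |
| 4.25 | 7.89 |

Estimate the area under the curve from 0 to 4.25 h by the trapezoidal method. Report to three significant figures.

Trapezoidal AUC_0→4.25:
  [0→1]: (0.00+17.95)/2 × 1 = 8.975
  [1→4]: (17.95+8.58)/2 × 3 = 39.795
  [4→4.25]: (8.58+7.89)/2 × 0.25 = 2.05875
  Sum = 50.82875 µg/mL·h

AUC = 50.8 µg/mL·h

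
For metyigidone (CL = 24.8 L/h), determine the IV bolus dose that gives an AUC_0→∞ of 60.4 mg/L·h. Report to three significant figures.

Dose_iv = CL × AUC_0→∞
     = 24.8 × 60.4 = 1497.92 mg

Dose = 1500 mg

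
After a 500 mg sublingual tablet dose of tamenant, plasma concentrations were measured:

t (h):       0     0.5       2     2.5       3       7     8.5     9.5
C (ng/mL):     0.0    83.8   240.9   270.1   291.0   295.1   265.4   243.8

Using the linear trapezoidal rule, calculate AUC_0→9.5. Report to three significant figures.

Trapezoidal AUC_0→9.5:
  [0→0.5]: (0.0+83.8)/2 × 0.5 = 20.95
  [0.5→2]: (83.8+240.9)/2 × 1.5 = 243.525
  [2→2.5]: (240.9+270.1)/2 × 0.5 = 127.75
  [2.5→3]: (270.1+291.0)/2 × 0.5 = 140.275
  [3→7]: (291.0+295.1)/2 × 4 = 1172.2
  [7→8.5]: (295.1+265.4)/2 × 1.5 = 420.375
  [8.5→9.5]: (265.4+243.8)/2 × 1 = 254.6
  Sum = 2379.675 ng/mL·h

AUC = 2380 ng/mL·h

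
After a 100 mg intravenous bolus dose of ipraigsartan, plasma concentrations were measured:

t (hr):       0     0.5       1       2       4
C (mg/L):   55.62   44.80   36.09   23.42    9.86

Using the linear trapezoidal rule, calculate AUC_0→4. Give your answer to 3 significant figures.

AUC = 108 mg/L·hr

Trapezoidal AUC_0→4:
  [0→0.5]: (55.62+44.80)/2 × 0.5 = 25.105
  [0.5→1]: (44.80+36.09)/2 × 0.5 = 20.2225
  [1→2]: (36.09+23.42)/2 × 1 = 29.755
  [2→4]: (23.42+9.86)/2 × 2 = 33.28
  Sum = 108.3625 mg/L·hr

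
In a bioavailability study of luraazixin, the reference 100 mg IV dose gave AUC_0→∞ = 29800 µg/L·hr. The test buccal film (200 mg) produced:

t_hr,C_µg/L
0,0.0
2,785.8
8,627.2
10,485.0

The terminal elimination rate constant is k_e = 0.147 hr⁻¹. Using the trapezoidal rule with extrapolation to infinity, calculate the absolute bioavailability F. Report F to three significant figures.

F = 0.158

Trapezoidal AUC_0→10 (buccal film):
  [0→2]: (0.0+785.8)/2 × 2 = 785.8
  [2→8]: (785.8+627.2)/2 × 6 = 4239.0
  [8→10]: (627.2+485.0)/2 × 2 = 1112.2
  Sum = 6137.0 µg/L·hr
Tail: C_last/k_e = 485.0/0.147 = 3299.320
AUC_0→∞ (buccal film) = 6137.0 + 3299.320 = 9436.32 µg/L·hr
F = (AUC_ev/D_ev)/(AUC_iv/D_iv) = (9436.32/200)/(29800/100) = 47.1816/298 = 0.1583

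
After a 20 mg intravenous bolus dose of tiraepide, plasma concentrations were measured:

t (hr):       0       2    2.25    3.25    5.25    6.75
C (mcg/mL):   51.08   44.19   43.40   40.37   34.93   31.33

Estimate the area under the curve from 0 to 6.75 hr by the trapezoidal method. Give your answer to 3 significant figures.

Trapezoidal AUC_0→6.75:
  [0→2]: (51.08+44.19)/2 × 2 = 95.27
  [2→2.25]: (44.19+43.40)/2 × 0.25 = 10.94875
  [2.25→3.25]: (43.40+40.37)/2 × 1 = 41.885
  [3.25→5.25]: (40.37+34.93)/2 × 2 = 75.3
  [5.25→6.75]: (34.93+31.33)/2 × 1.5 = 49.695
  Sum = 273.09875 mcg/mL·hr

AUC = 273 mcg/mL·hr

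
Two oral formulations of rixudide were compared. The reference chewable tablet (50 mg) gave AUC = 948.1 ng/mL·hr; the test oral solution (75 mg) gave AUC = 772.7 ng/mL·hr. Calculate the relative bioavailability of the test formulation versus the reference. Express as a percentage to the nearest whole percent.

F_rel = 54%

F_rel = (AUC_test/D_test) / (AUC_ref/D_ref)
      = (772.7/75) / (948.1/50)
      = 10.3027 / 18.962 = 0.5433 = 54.33%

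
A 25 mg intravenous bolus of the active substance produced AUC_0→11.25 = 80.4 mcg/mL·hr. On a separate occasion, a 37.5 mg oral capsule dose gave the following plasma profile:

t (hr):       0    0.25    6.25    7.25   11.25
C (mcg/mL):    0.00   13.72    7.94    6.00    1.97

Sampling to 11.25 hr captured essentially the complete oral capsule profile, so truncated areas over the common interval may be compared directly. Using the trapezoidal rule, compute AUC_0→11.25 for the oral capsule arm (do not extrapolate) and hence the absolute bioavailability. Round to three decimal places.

Trapezoidal AUC_0→11.25 (oral capsule):
  [0→0.25]: (0.00+13.72)/2 × 0.25 = 1.715
  [0.25→6.25]: (13.72+7.94)/2 × 6 = 64.98
  [6.25→7.25]: (7.94+6.00)/2 × 1 = 6.97
  [7.25→11.25]: (6.00+1.97)/2 × 4 = 15.94
  Sum = 89.605 mcg/mL·hr
F = (AUC_ev/D_ev)/(AUC_iv/D_iv) = (89.605/37.5)/(80.4/25) = 2.38947/3.216 = 0.7430

F = 0.743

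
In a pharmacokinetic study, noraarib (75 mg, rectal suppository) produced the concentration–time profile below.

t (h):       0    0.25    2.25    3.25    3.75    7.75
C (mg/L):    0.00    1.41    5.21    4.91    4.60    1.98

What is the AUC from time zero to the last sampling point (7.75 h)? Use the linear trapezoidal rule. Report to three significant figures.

AUC = 27.4 mg/L·h

Trapezoidal AUC_0→7.75:
  [0→0.25]: (0.00+1.41)/2 × 0.25 = 0.17625
  [0.25→2.25]: (1.41+5.21)/2 × 2 = 6.62
  [2.25→3.25]: (5.21+4.91)/2 × 1 = 5.06
  [3.25→3.75]: (4.91+4.60)/2 × 0.5 = 2.3775
  [3.75→7.75]: (4.60+1.98)/2 × 4 = 13.16
  Sum = 27.39375 mg/L·h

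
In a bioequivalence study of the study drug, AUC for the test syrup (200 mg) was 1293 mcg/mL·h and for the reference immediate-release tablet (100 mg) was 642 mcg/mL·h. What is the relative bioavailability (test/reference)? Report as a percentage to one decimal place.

F_rel = (AUC_test/D_test) / (AUC_ref/D_ref)
      = (1293/200) / (642/100)
      = 6.465 / 6.42 = 1.0070 = 100.70%

F_rel = 100.7%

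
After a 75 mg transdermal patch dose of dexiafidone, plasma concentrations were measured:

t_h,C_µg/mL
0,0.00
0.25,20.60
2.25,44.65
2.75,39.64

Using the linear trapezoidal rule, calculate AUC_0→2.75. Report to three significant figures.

Trapezoidal AUC_0→2.75:
  [0→0.25]: (0.00+20.60)/2 × 0.25 = 2.575
  [0.25→2.25]: (20.60+44.65)/2 × 2 = 65.25
  [2.25→2.75]: (44.65+39.64)/2 × 0.5 = 21.0725
  Sum = 88.8975 µg/mL·h

AUC = 88.9 µg/mL·h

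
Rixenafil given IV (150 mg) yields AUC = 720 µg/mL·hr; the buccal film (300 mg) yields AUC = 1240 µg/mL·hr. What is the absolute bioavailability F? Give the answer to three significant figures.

F = 0.861

F = (AUC_ev / D_ev) / (AUC_iv / D_iv)
  = (1240/300) / (720/150)
  = 4.13333 / 4.8 = 0.8611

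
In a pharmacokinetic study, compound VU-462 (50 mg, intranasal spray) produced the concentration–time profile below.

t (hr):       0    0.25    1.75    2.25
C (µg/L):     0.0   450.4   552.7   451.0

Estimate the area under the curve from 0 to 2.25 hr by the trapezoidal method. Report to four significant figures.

AUC = 1060 µg/L·hr

Trapezoidal AUC_0→2.25:
  [0→0.25]: (0.0+450.4)/2 × 0.25 = 56.3
  [0.25→1.75]: (450.4+552.7)/2 × 1.5 = 752.325
  [1.75→2.25]: (552.7+451.0)/2 × 0.5 = 250.925
  Sum = 1059.55 µg/L·hr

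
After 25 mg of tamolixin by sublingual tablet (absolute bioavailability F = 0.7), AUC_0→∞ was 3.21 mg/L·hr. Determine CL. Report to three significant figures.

CL = 5.45 L/hr

CL = F × Dose / AUC_0→∞
   = 0.7 × 25 / 3.21 = 5.45171 L/hr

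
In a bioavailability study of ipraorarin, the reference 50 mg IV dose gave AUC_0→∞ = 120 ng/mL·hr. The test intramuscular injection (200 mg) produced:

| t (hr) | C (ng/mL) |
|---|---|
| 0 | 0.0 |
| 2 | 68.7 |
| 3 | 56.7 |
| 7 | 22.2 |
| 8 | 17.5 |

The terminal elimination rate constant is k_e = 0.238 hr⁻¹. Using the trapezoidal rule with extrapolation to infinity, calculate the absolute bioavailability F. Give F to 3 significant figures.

Trapezoidal AUC_0→8 (intramuscular injection):
  [0→2]: (0.0+68.7)/2 × 2 = 68.7
  [2→3]: (68.7+56.7)/2 × 1 = 62.7
  [3→7]: (56.7+22.2)/2 × 4 = 157.8
  [7→8]: (22.2+17.5)/2 × 1 = 19.85
  Sum = 309.05 ng/mL·hr
Tail: C_last/k_e = 17.5/0.238 = 73.529
AUC_0→∞ (intramuscular injection) = 309.05 + 73.529 = 382.579 ng/mL·hr
F = (AUC_ev/D_ev)/(AUC_iv/D_iv) = (382.579/200)/(120/50) = 1.912895/2.4 = 0.7970

F = 0.797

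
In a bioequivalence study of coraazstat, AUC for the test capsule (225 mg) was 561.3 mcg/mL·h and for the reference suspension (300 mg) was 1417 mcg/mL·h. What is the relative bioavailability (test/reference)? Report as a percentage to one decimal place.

F_rel = (AUC_test/D_test) / (AUC_ref/D_ref)
      = (561.3/225) / (1417/300)
      = 2.49467 / 4.72333 = 0.5282 = 52.82%

F_rel = 52.8%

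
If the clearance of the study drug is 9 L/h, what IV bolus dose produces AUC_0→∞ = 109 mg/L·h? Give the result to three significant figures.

Dose = 981 mg

Dose_iv = CL × AUC_0→∞
     = 9 × 109 = 981 mg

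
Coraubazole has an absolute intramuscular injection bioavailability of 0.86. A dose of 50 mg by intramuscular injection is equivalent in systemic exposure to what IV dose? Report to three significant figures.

Systemic exposure from an extravascular dose = F × D_ev, so the equivalent IV dose is F × D_ev.
D_iv = F × D_ev = 0.86 × 50 = 43 mg

D_iv = 43.0 mg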